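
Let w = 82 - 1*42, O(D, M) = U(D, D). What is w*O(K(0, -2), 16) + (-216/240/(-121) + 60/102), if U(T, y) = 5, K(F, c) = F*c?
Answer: 4126253/20570 ≈ 200.60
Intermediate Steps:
O(D, M) = 5
w = 40 (w = 82 - 42 = 40)
w*O(K(0, -2), 16) + (-216/240/(-121) + 60/102) = 40*5 + (-216/240/(-121) + 60/102) = 200 + (-216*1/240*(-1/121) + 60*(1/102)) = 200 + (-9/10*(-1/121) + 10/17) = 200 + (9/1210 + 10/17) = 200 + 12253/20570 = 4126253/20570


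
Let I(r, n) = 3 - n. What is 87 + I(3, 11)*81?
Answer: -561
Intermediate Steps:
87 + I(3, 11)*81 = 87 + (3 - 1*11)*81 = 87 + (3 - 11)*81 = 87 - 8*81 = 87 - 648 = -561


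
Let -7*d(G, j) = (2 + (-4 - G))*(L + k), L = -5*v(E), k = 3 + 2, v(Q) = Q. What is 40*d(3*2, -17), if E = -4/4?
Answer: 3200/7 ≈ 457.14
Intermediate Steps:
E = -1 (E = -4*1/4 = -1)
k = 5
L = 5 (L = -5*(-1) = 5)
d(G, j) = 20/7 + 10*G/7 (d(G, j) = -(2 + (-4 - G))*(5 + 5)/7 = -(-2 - G)*10/7 = -(-20 - 10*G)/7 = 20/7 + 10*G/7)
40*d(3*2, -17) = 40*(20/7 + 10*(3*2)/7) = 40*(20/7 + (10/7)*6) = 40*(20/7 + 60/7) = 40*(80/7) = 3200/7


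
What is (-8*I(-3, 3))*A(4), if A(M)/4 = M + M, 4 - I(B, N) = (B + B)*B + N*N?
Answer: 5888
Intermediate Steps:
I(B, N) = 4 - N² - 2*B² (I(B, N) = 4 - ((B + B)*B + N*N) = 4 - ((2*B)*B + N²) = 4 - (2*B² + N²) = 4 - (N² + 2*B²) = 4 + (-N² - 2*B²) = 4 - N² - 2*B²)
A(M) = 8*M (A(M) = 4*(M + M) = 4*(2*M) = 8*M)
(-8*I(-3, 3))*A(4) = (-8*(4 - 1*3² - 2*(-3)²))*(8*4) = -8*(4 - 1*9 - 2*9)*32 = -8*(4 - 9 - 18)*32 = -8*(-23)*32 = 184*32 = 5888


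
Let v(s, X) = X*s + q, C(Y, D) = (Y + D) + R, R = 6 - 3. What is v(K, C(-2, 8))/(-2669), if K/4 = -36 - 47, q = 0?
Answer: 2988/2669 ≈ 1.1195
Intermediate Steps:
R = 3
K = -332 (K = 4*(-36 - 47) = 4*(-83) = -332)
C(Y, D) = 3 + D + Y (C(Y, D) = (Y + D) + 3 = (D + Y) + 3 = 3 + D + Y)
v(s, X) = X*s (v(s, X) = X*s + 0 = X*s)
v(K, C(-2, 8))/(-2669) = ((3 + 8 - 2)*(-332))/(-2669) = (9*(-332))*(-1/2669) = -2988*(-1/2669) = 2988/2669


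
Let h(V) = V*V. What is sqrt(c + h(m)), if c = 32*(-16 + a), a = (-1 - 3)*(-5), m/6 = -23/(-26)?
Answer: sqrt(26393)/13 ≈ 12.497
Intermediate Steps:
m = 69/13 (m = 6*(-23/(-26)) = 6*(-23*(-1/26)) = 6*(23/26) = 69/13 ≈ 5.3077)
a = 20 (a = -4*(-5) = 20)
h(V) = V**2
c = 128 (c = 32*(-16 + 20) = 32*4 = 128)
sqrt(c + h(m)) = sqrt(128 + (69/13)**2) = sqrt(128 + 4761/169) = sqrt(26393/169) = sqrt(26393)/13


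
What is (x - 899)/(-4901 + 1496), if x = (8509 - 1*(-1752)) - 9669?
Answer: 307/3405 ≈ 0.090162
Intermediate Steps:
x = 592 (x = (8509 + 1752) - 9669 = 10261 - 9669 = 592)
(x - 899)/(-4901 + 1496) = (592 - 899)/(-4901 + 1496) = -307/(-3405) = -307*(-1/3405) = 307/3405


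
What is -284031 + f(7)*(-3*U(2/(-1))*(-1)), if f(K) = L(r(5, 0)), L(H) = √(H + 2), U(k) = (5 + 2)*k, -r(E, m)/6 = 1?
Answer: -284031 - 84*I ≈ -2.8403e+5 - 84.0*I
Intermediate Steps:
r(E, m) = -6 (r(E, m) = -6*1 = -6)
U(k) = 7*k
L(H) = √(2 + H)
f(K) = 2*I (f(K) = √(2 - 6) = √(-4) = 2*I)
-284031 + f(7)*(-3*U(2/(-1))*(-1)) = -284031 + (2*I)*(-21*2/(-1)*(-1)) = -284031 + (2*I)*(-21*2*(-1)*(-1)) = -284031 + (2*I)*(-21*(-2)*(-1)) = -284031 + (2*I)*(-3*(-14)*(-1)) = -284031 + (2*I)*(42*(-1)) = -284031 + (2*I)*(-42) = -284031 - 84*I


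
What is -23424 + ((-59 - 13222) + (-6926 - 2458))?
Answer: -46089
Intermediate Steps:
-23424 + ((-59 - 13222) + (-6926 - 2458)) = -23424 + (-13281 - 9384) = -23424 - 22665 = -46089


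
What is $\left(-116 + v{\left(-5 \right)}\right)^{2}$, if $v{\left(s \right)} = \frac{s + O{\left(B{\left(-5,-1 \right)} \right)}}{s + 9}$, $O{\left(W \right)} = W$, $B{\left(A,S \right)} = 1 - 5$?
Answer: $\frac{223729}{16} \approx 13983.0$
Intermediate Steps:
$B{\left(A,S \right)} = -4$ ($B{\left(A,S \right)} = 1 - 5 = -4$)
$v{\left(s \right)} = \frac{-4 + s}{9 + s}$ ($v{\left(s \right)} = \frac{s - 4}{s + 9} = \frac{-4 + s}{9 + s}$)
$\left(-116 + v{\left(-5 \right)}\right)^{2} = \left(-116 + \frac{-4 - 5}{9 - 5}\right)^{2} = \left(-116 + \frac{1}{4} \left(-9\right)\right)^{2} = \left(-116 - \frac{9}{4}\right)^{2} = \left(- \frac{473}{4}\right)^{2} = \frac{223729}{16}$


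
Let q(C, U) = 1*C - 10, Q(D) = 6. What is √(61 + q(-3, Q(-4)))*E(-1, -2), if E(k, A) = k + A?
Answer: -12*√3 ≈ -20.785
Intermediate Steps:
E(k, A) = A + k
q(C, U) = -10 + C (q(C, U) = C - 10 = -10 + C)
√(61 + q(-3, Q(-4)))*E(-1, -2) = √(61 + (-10 - 3))*(-2 - 1) = √(61 - 13)*(-3) = √48*(-3) = (4*√3)*(-3) = -12*√3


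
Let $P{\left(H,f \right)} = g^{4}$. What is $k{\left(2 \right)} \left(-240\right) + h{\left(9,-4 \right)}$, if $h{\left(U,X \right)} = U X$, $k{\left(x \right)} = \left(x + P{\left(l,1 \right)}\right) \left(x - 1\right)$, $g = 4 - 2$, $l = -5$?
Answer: $-4356$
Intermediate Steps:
$g = 2$
$P{\left(H,f \right)} = 16$ ($P{\left(H,f \right)} = 2^{4} = 16$)
$k{\left(x \right)} = \left(-1 + x\right) \left(16 + x\right)$ ($k{\left(x \right)} = \left(x + 16\right) \left(x - 1\right) = \left(16 + x\right) \left(-1 + x\right) = \left(-1 + x\right) \left(16 + x\right)$)
$k{\left(2 \right)} \left(-240\right) + h{\left(9,-4 \right)} = \left(-16 + 2^{2} + 15 \cdot 2\right) \left(-240\right) + 9 \left(-4\right) = \left(-16 + 4 + 30\right) \left(-240\right) - 36 = 18 \left(-240\right) - 36 = -4320 - 36 = -4356$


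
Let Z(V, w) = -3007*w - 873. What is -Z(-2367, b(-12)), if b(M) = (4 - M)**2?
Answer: 770665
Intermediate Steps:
Z(V, w) = -873 - 3007*w
-Z(-2367, b(-12)) = -(-873 - 3007*(-4 - 12)**2) = -(-873 - 3007*(-16)**2) = -(-873 - 3007*256) = -(-873 - 769792) = -1*(-770665) = 770665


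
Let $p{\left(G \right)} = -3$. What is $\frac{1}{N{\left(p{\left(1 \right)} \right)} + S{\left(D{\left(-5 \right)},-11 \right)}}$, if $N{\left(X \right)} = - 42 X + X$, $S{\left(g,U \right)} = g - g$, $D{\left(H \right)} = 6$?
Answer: $\frac{1}{123} \approx 0.0081301$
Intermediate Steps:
$S{\left(g,U \right)} = 0$
$N{\left(X \right)} = - 41 X$
$\frac{1}{N{\left(p{\left(1 \right)} \right)} + S{\left(D{\left(-5 \right)},-11 \right)}} = \frac{1}{\left(-41\right) \left(-3\right) + 0} = \frac{1}{123 + 0} = \frac{1}{123}$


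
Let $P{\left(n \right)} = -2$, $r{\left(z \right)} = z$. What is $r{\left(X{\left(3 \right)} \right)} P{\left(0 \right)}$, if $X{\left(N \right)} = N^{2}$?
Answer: $-18$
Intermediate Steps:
$r{\left(X{\left(3 \right)} \right)} P{\left(0 \right)} = 3^{2} \left(-2\right) = 9 \left(-2\right) = -18$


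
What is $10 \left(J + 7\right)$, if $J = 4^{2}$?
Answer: $230$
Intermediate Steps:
$J = 16$
$10 \left(J + 7\right) = 10 \left(16 + 7\right) = 10 \cdot 23 = 230$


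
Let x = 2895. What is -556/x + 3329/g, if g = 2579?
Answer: 8203531/7466205 ≈ 1.0988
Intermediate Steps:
-556/x + 3329/g = -556/2895 + 3329/2579 = 8203531/7466205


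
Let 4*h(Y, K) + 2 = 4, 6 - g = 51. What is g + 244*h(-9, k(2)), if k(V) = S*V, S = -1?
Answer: 77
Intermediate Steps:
g = -45 (g = 6 - 1*51 = 6 - 51 = -45)
k(V) = -V
h(Y, K) = ½ (h(Y, K) = -½ + (¼)*4 = -½ + 1 = ½)
g + 244*h(-9, k(2)) = -45 + 244*(½) = -45 + 122 = 77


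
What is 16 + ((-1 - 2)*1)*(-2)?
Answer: 22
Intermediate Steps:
16 + ((-1 - 2)*1)*(-2) = 16 - 3*1*(-2) = 16 - 3*(-2) = 16 + 6 = 22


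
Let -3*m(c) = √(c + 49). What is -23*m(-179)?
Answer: 23*I*√130/3 ≈ 87.413*I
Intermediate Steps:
m(c) = -√(49 + c)/3 (m(c) = -√(c + 49)/3 = -√(49 + c)/3)
-23*m(-179) = -(-23)*√(49 - 179)/3 = -(-23)*√(-130)/3 = -(-23)*I*√130/3 = 23*I*√130/3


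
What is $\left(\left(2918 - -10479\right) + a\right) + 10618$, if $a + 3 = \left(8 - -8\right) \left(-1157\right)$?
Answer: $5500$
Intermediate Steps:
$a = -18515$ ($a = -3 + \left(8 - -8\right) \left(-1157\right) = -3 + \left(8 + 8\right) \left(-1157\right) = -3 + 16 \left(-1157\right) = -3 - 18512 = -18515$)
$\left(\left(2918 - -10479\right) + a\right) + 10618 = \left(\left(2918 - -10479\right) - 18515\right) + 10618 = \left(\left(2918 + 10479\right) - 18515\right) + 10618 = \left(13397 - 18515\right) + 10618 = -5118 + 10618 = 5500$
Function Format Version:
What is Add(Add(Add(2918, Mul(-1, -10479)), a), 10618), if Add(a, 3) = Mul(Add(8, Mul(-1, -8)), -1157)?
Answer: 5500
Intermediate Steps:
a = -18515 (a = Add(-3, Mul(Add(8, Mul(-1, -8)), -1157)) = Add(-3, Mul(Add(8, 8), -1157)) = Add(-3, Mul(16, -1157)) = Add(-3, -18512) = -18515)
Add(Add(Add(2918, Mul(-1, -10479)), a), 10618) = Add(Add(Add(2918, Mul(-1, -10479)), -18515), 10618) = Add(Add(Add(2918, 10479), -18515), 10618) = Add(Add(13397, -18515), 10618) = Add(-5118, 10618) = 5500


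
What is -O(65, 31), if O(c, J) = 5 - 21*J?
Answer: 646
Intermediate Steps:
O(c, J) = 5 - 21*J
-O(65, 31) = -(5 - 21*31) = -(5 - 651) = -1*(-646) = 646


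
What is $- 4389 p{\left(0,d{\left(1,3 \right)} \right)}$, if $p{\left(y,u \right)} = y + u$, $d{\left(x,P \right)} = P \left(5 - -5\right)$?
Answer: $-131670$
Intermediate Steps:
$d{\left(x,P \right)} = 10 P$ ($d{\left(x,P \right)} = P \left(5 + 5\right) = P 10 = 10 P$)
$p{\left(y,u \right)} = u + y$
$- 4389 p{\left(0,d{\left(1,3 \right)} \right)} = - 4389 \left(10 \cdot 3 + 0\right) = - 4389 \left(30 + 0\right) = \left(-4389\right) 30 = -131670$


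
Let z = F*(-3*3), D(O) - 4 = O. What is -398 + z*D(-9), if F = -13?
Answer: -983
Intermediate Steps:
D(O) = 4 + O
z = 117 (z = -(-39)*3 = -13*(-9) = 117)
-398 + z*D(-9) = -398 + 117*(4 - 9) = -398 + 117*(-5) = -398 - 585 = -983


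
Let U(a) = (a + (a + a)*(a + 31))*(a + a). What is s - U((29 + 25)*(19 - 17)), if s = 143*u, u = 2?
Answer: -6508226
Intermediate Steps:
s = 286 (s = 143*2 = 286)
U(a) = 2*a*(a + 2*a*(31 + a)) (U(a) = (a + (2*a)*(31 + a))*(2*a) = (a + 2*a*(31 + a))*(2*a) = 2*a*(a + 2*a*(31 + a)))
s - U((29 + 25)*(19 - 17)) = 286 - ((29 + 25)*(19 - 17))**2*(126 + 4*((29 + 25)*(19 - 17))) = 286 - (54*2)**2*(126 + 4*(54*2)) = 286 - 108**2*(126 + 4*108) = 286 - 11664*(126 + 432) = 286 - 11664*558 = 286 - 1*6508512 = 286 - 6508512 = -6508226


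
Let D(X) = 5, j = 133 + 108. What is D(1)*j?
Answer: 1205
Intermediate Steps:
j = 241
D(1)*j = 5*241 = 1205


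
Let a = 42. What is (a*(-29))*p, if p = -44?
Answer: 53592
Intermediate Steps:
(a*(-29))*p = (42*(-29))*(-44) = -1218*(-44) = 53592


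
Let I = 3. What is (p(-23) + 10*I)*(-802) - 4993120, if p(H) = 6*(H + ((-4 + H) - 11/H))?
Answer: -109914272/23 ≈ -4.7789e+6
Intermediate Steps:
p(H) = -24 - 66/H + 12*H (p(H) = 6*(H + (-4 + H - 11/H)) = 6*(-4 - 11/H + 2*H) = -24 - 66/H + 12*H)
(p(-23) + 10*I)*(-802) - 4993120 = ((-24 - 66/(-23) + 12*(-23)) + 10*3)*(-802) - 4993120 = ((-24 - 66*(-1/23) - 276) + 30)*(-802) - 4993120 = ((-24 + 66/23 - 276) + 30)*(-802) - 4993120 = (-6834/23 + 30)*(-802) - 4993120 = -6144/23*(-802) - 4993120 = 4927488/23 - 4993120 = -109914272/23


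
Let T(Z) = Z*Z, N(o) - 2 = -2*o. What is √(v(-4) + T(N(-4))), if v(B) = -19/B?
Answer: √419/2 ≈ 10.235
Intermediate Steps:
N(o) = 2 - 2*o
T(Z) = Z²
√(v(-4) + T(N(-4))) = √(-19/(-4) + (2 - 2*(-4))²) = √(-19*(-¼) + (2 + 8)²) = √(19/4 + 10²) = √(19/4 + 100) = √(419/4) = √419/2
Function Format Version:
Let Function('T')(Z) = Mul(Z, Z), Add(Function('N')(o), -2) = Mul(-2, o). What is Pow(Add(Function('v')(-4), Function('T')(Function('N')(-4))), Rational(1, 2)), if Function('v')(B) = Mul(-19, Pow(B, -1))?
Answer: Mul(Rational(1, 2), Pow(419, Rational(1, 2))) ≈ 10.235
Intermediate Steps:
Function('N')(o) = Add(2, Mul(-2, o))
Function('T')(Z) = Pow(Z, 2)
Pow(Add(Function('v')(-4), Function('T')(Function('N')(-4))), Rational(1, 2)) = Pow(Add(Mul(-19, Pow(-4, -1)), Pow(Add(2, Mul(-2, -4)), 2)), Rational(1, 2)) = Pow(Add(Mul(-19, Rational(-1, 4)), Pow(Add(2, 8), 2)), Rational(1, 2)) = Pow(Add(Rational(19, 4), Pow(10, 2)), Rational(1, 2)) = Pow(Add(Rational(19, 4), 100), Rational(1, 2)) = Pow(Rational(419, 4), Rational(1, 2)) = Mul(Rational(1, 2), Pow(419, Rational(1, 2)))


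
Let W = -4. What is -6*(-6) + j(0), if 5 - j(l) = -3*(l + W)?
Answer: 29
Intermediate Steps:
j(l) = -7 + 3*l (j(l) = 5 - (-3)*(l - 4) = 5 - (-3)*(-4 + l) = 5 - (12 - 3*l) = 5 + (-12 + 3*l) = -7 + 3*l)
-6*(-6) + j(0) = -6*(-6) + (-7 + 3*0) = 36 + (-7 + 0) = 36 - 7 = 29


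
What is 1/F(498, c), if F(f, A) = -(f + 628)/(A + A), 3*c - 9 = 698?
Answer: -707/1689 ≈ -0.41859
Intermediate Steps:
c = 707/3 (c = 3 + (⅓)*698 = 3 + 698/3 = 707/3 ≈ 235.67)
F(f, A) = -(628 + f)/(2*A)
1/F(498, c) = 1/((-628 - 1*498)/(2*(707/3))) = 1/((½)*(3/707)*(-628 - 498)) = 1/((½)*(3/707)*(-1126)) = 1/(-1689/707) = -707/1689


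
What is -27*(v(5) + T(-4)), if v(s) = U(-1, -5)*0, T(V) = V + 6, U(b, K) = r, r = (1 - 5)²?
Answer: -54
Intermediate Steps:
r = 16 (r = (-4)² = 16)
U(b, K) = 16
T(V) = 6 + V
v(s) = 0 (v(s) = 16*0 = 0)
-27*(v(5) + T(-4)) = -27*(0 + (6 - 4)) = -27*(0 + 2) = -27*2 = -54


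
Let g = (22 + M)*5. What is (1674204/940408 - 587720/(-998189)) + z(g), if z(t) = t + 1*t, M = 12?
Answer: 11477983635157/33525175754 ≈ 342.37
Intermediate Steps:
g = 170 (g = (22 + 12)*5 = 34*5 = 170)
z(t) = 2*t (z(t) = t + t = 2*t)
(1674204/940408 - 587720/(-998189)) + z(g) = (1674204/940408 - 587720/(-998189)) + 2*170 = (1674204*(1/940408) - 587720*(-1/998189)) + 340 = (59793/33586 + 587720/998189) + 340 = 79423878797/33525175754 + 340 = 11477983635157/33525175754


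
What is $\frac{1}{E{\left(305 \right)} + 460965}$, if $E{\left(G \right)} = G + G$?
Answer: $\frac{1}{461575} \approx 2.1665 \cdot 10^{-6}$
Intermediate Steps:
$E{\left(G \right)} = 2 G$
$\frac{1}{E{\left(305 \right)} + 460965} = \frac{1}{2 \cdot 305 + 460965} = \frac{1}{610 + 460965} = \frac{1}{461575}$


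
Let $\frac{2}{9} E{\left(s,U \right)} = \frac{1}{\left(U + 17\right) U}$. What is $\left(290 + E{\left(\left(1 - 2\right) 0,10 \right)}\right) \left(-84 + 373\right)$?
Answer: $\frac{5028889}{60} \approx 83815.0$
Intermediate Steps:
$E{\left(s,U \right)} = \frac{9}{2 U \left(17 + U\right)}$ ($E{\left(s,U \right)} = \frac{9 \frac{1}{\left(U + 17\right) U}}{2} = \frac{9 \frac{1}{\left(17 + U\right) U}}{2} = \frac{9 \frac{1}{U \left(17 + U\right)}}{2} = \frac{9}{2 U \left(17 + U\right)}$)
$\left(290 + E{\left(\left(1 - 2\right) 0,10 \right)}\right) \left(-84 + 373\right) = \left(290 + \frac{9}{2 \cdot 10 \left(17 + 10\right)}\right) \left(-84 + 373\right) = \left(290 + \frac{9}{2} \cdot \frac{1}{10} \cdot \frac{1}{27}\right) 289 = \left(290 + \frac{1}{60}\right) 289 = \frac{17401}{60} \cdot 289 = \frac{5028889}{60}$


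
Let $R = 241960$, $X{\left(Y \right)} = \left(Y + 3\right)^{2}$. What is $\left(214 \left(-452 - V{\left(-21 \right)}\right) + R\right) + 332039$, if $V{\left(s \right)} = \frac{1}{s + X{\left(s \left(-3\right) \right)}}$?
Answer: $\frac{2068969571}{4335} \approx 4.7727 \cdot 10^{5}$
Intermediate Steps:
$X{\left(Y \right)} = \left(3 + Y\right)^{2}$
$V{\left(s \right)} = \frac{1}{s + \left(3 - 3 s\right)^{2}}$ ($V{\left(s \right)} = \frac{1}{s + \left(3 + s \left(-3\right)\right)^{2}} = \frac{1}{s + \left(3 - 3 s\right)^{2}}$)
$\left(214 \left(-452 - V{\left(-21 \right)}\right) + R\right) + 332039 = \left(214 \left(-452 - \frac{1}{-21 + 9 \left(-1 - 21\right)^{2}}\right) + 241960\right) + 332039 = \left(214 \left(-452 - \frac{1}{-21 + 9 \left(-22\right)^{2}}\right) + 241960\right) + 332039 = \left(214 \left(-452 - \frac{1}{-21 + 9 \cdot 484}\right) + 241960\right) + 332039 = \left(214 \left(-452 - \frac{1}{-21 + 4356}\right) + 241960\right) + 332039 = \left(214 \left(-452 - \frac{1}{4335}\right) + 241960\right) + 332039 = \left(214 \left(- \frac{1959421}{4335}\right) + 241960\right) + 332039 = \left(- \frac{419316094}{4335} + 241960\right) + 332039 = \frac{629580506}{4335} + 332039 = \frac{2068969571}{4335}$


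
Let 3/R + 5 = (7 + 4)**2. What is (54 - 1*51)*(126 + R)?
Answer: 43857/116 ≈ 378.08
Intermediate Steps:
R = 3/116 (R = 3/(-5 + (7 + 4)**2) = 3/(-5 + 11**2) = 3/(-5 + 121) = 3/116 ≈ 0.025862)
(54 - 1*51)*(126 + R) = (54 - 1*51)*(126 + 3/116) = (54 - 51)*(14619/116) = 3*(14619/116) = 43857/116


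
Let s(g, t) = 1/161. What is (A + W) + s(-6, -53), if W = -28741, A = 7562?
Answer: -3409818/161 ≈ -21179.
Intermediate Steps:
s(g, t) = 1/161
(A + W) + s(-6, -53) = (7562 - 28741) + 1/161 = -21179 + 1/161 = -3409818/161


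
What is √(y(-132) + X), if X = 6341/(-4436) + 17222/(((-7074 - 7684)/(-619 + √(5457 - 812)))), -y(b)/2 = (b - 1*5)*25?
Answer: √(2027994173635761635 - 312589354169156*√4645)/16366622 ≈ 86.553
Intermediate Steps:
y(b) = 250 - 50*b (y(b) = -2*(b - 1*5)*25 = -2*(b - 5)*25 = -2*(-5 + b)*25 = -2*(-125 + 25*b) = 250 - 50*b)
X = 23598016885/32733244 - 8611*√4645/7379 (X = 6341*(-1/4436) + 17222/((-14758/(-619 + √4645))) = -6341/4436 + 17222*(619/14758 - √4645/14758) = -6341/4436 + (5330209/7379 - 8611*√4645/7379) = 23598016885/32733244 - 8611*√4645/7379 ≈ 641.39)
√(y(-132) + X) = √((250 - 50*(-132)) + (23598016885/32733244 - 8611*√4645/7379)) = √((250 + 6600) + (23598016885/32733244 - 8611*√4645/7379)) = √(6850 + (23598016885/32733244 - 8611*√4645/7379)) = √(247820738285/32733244 - 8611*√4645/7379)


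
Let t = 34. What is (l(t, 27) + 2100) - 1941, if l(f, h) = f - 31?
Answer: 162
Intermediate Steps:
l(f, h) = -31 + f
(l(t, 27) + 2100) - 1941 = ((-31 + 34) + 2100) - 1941 = (3 + 2100) - 1941 = 2103 - 1941 = 162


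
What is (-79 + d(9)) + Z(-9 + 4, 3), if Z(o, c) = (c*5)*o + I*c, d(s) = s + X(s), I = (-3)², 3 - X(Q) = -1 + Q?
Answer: -123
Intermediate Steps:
X(Q) = 4 - Q (X(Q) = 3 - (-1 + Q) = 3 + (1 - Q) = 4 - Q)
I = 9
d(s) = 4 (d(s) = s + (4 - s) = 4)
Z(o, c) = 9*c + 5*c*o (Z(o, c) = (c*5)*o + 9*c = (5*c)*o + 9*c = 5*c*o + 9*c = 9*c + 5*c*o)
(-79 + d(9)) + Z(-9 + 4, 3) = (-79 + 4) + 3*(9 + 5*(-9 + 4)) = -75 + 3*(9 + 5*(-5)) = -75 + 3*(9 - 25) = -75 + 3*(-16) = -75 - 48 = -123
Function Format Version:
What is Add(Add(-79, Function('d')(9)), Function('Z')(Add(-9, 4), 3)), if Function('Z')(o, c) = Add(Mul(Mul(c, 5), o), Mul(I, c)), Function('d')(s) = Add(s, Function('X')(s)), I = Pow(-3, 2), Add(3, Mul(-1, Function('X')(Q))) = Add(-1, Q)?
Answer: -123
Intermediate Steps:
Function('X')(Q) = Add(4, Mul(-1, Q)) (Function('X')(Q) = Add(3, Mul(-1, Add(-1, Q))) = Add(3, Add(1, Mul(-1, Q))) = Add(4, Mul(-1, Q)))
I = 9
Function('d')(s) = 4 (Function('d')(s) = Add(s, Add(4, Mul(-1, s))) = 4)
Function('Z')(o, c) = Add(Mul(9, c), Mul(5, c, o)) (Function('Z')(o, c) = Add(Mul(Mul(c, 5), o), Mul(9, c)) = Add(Mul(Mul(5, c), o), Mul(9, c)) = Add(Mul(5, c, o), Mul(9, c)) = Add(Mul(9, c), Mul(5, c, o)))
Add(Add(-79, Function('d')(9)), Function('Z')(Add(-9, 4), 3)) = Add(Add(-79, 4), Mul(3, Add(9, Mul(5, Add(-9, 4))))) = Add(-75, Mul(3, Add(9, Mul(5, -5)))) = Add(-75, Mul(3, Add(9, -25))) = Add(-75, Mul(3, -16)) = Add(-75, -48) = -123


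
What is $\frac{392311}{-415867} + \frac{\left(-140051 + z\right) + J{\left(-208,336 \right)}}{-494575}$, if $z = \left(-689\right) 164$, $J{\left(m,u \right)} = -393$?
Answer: $- \frac{17725976069}{41135484305} \approx -0.43092$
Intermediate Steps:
$z = -112996$
$\frac{392311}{-415867} + \frac{\left(-140051 + z\right) + J{\left(-208,336 \right)}}{-494575} = \frac{392311}{-415867} + \frac{\left(-140051 - 112996\right) - 393}{-494575} = 392311 \left(- \frac{1}{415867}\right) + \left(-253047 - 393\right) \left(- \frac{1}{494575}\right) = - \frac{392311}{415867} - - \frac{50688}{98915} = - \frac{392311}{415867} + \frac{50688}{98915} = - \frac{17725976069}{41135484305}$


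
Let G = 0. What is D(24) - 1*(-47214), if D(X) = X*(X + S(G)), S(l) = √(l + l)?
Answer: 47790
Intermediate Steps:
S(l) = √2*√l (S(l) = √(2*l) = √2*√l)
D(X) = X² (D(X) = X*(X + √2*√0) = X*(X + √2*0) = X*(X + 0) = X*X = X²)
D(24) - 1*(-47214) = 24² - 1*(-47214) = 576 + 47214 = 47790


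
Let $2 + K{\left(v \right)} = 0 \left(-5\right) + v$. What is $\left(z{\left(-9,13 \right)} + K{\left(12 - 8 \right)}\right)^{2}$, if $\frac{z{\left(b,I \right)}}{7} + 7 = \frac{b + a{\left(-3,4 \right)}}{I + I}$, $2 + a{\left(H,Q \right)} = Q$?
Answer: $\frac{1615441}{676} \approx 2389.7$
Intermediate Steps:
$a{\left(H,Q \right)} = -2 + Q$
$K{\left(v \right)} = -2 + v$ ($K{\left(v \right)} = -2 + \left(0 \left(-5\right) + v\right) = -2 + \left(0 + v\right) = -2 + v$)
$z{\left(b,I \right)} = -49 + \frac{7 \left(2 + b\right)}{2 I}$ ($z{\left(b,I \right)} = -49 + 7 \frac{b + \left(-2 + 4\right)}{I + I} = -49 + 7 \frac{b + 2}{2 I} = -49 + 7 \left(2 + b\right) \frac{1}{2 I} = -49 + 7 \frac{2 + b}{2 I} = -49 + \frac{7 \left(2 + b\right)}{2 I}$)
$\left(z{\left(-9,13 \right)} + K{\left(12 - 8 \right)}\right)^{2} = \left(\frac{7 \left(2 - 9 - 182\right)}{2 \cdot 13} + \left(-2 + \left(12 - 8\right)\right)\right)^{2} = \left(\frac{7}{2} \cdot \frac{1}{13} \left(2 - 9 - 182\right) + \left(-2 + 4\right)\right)^{2} = \left(\frac{7}{2} \cdot \frac{1}{13} \left(-189\right) + 2\right)^{2} = \left(- \frac{1323}{26} + 2\right)^{2} = \left(- \frac{1271}{26}\right)^{2} = \frac{1615441}{676}$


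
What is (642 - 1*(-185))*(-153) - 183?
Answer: -126714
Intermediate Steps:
(642 - 1*(-185))*(-153) - 183 = (642 + 185)*(-153) - 183 = 827*(-153) - 183 = -126531 - 183 = -126714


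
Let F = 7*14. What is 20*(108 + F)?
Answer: 4120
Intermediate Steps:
F = 98
20*(108 + F) = 20*(108 + 98) = 20*206 = 4120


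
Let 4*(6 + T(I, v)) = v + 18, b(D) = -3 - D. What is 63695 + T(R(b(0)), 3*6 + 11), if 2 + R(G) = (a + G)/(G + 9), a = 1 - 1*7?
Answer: 254803/4 ≈ 63701.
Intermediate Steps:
a = -6 (a = 1 - 7 = -6)
R(G) = -2 + (-6 + G)/(9 + G) (R(G) = -2 + (-6 + G)/(G + 9) = -2 + (-6 + G)/(9 + G))
T(I, v) = -3/2 + v/4 (T(I, v) = -6 + (v + 18)/4 = -6 + (18 + v)/4 = -6 + (9/2 + v/4) = -3/2 + v/4)
63695 + T(R(b(0)), 3*6 + 11) = 63695 + (-3/2 + (3*6 + 11)/4) = 63695 + (-3/2 + (18 + 11)/4) = 63695 + (-3/2 + (¼)*29) = 63695 + (-3/2 + 29/4) = 63695 + 23/4 = 254803/4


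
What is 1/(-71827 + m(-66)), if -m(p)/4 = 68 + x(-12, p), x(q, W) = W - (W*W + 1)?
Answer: -1/54407 ≈ -1.8380e-5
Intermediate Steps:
x(q, W) = -1 + W - W**2 (x(q, W) = W - (W**2 + 1) = W - (1 + W**2) = W + (-1 - W**2) = -1 + W - W**2)
m(p) = -268 - 4*p + 4*p**2 (m(p) = -4*(68 + (-1 + p - p**2)) = -4*(67 + p - p**2) = -268 - 4*p + 4*p**2)
1/(-71827 + m(-66)) = 1/(-71827 + (-268 - 4*(-66) + 4*(-66)**2)) = 1/(-71827 + (-268 + 264 + 4*4356)) = 1/(-71827 + (-268 + 264 + 17424)) = 1/(-71827 + 17420) = 1/(-54407) = -1/54407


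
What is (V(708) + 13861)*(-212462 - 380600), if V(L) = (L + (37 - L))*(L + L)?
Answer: -39292136686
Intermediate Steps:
V(L) = 74*L (V(L) = 37*(2*L) = 74*L)
(V(708) + 13861)*(-212462 - 380600) = (74*708 + 13861)*(-212462 - 380600) = (52392 + 13861)*(-593062) = 66253*(-593062) = -39292136686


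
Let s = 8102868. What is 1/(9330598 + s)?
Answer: 1/17433466 ≈ 5.7361e-8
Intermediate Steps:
1/(9330598 + s) = 1/(9330598 + 8102868) = 1/17433466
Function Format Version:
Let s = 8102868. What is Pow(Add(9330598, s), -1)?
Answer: Rational(1, 17433466) ≈ 5.7361e-8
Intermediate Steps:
Pow(Add(9330598, s), -1) = Pow(Add(9330598, 8102868), -1) = Pow(17433466, -1) = Rational(1, 17433466)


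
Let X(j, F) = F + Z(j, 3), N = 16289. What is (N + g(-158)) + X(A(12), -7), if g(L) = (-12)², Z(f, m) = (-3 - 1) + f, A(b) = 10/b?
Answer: 98537/6 ≈ 16423.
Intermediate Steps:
Z(f, m) = -4 + f
X(j, F) = -4 + F + j (X(j, F) = F + (-4 + j) = -4 + F + j)
g(L) = 144
(N + g(-158)) + X(A(12), -7) = (16289 + 144) + (-4 - 7 + 10/12) = 16433 + (-4 - 7 + 10*(1/12)) = 16433 + (-4 - 7 + ⅚) = 16433 - 61/6 = 98537/6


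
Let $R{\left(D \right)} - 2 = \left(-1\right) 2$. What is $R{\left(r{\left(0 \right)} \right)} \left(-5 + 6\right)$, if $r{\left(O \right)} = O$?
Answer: $0$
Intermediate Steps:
$R{\left(D \right)} = 0$ ($R{\left(D \right)} = 2 - 2 = 0$)
$R{\left(r{\left(0 \right)} \right)} \left(-5 + 6\right) = 0 \left(-5 + 6\right) = 0 \cdot 1 = 0$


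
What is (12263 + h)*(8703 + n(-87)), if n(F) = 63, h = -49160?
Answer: -323439102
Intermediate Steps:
(12263 + h)*(8703 + n(-87)) = (12263 - 49160)*(8703 + 63) = -36897*8766 = -323439102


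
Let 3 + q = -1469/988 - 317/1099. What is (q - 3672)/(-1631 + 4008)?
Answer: -307098979/198536548 ≈ -1.5468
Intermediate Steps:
q = -398851/83524 (q = -3 + (-1469/988 - 317/1099) = -3 + (-1469*1/988 - 317*1/1099) = -3 + (-113/76 - 317/1099) = -3 - 148279/83524 = -398851/83524 ≈ -4.7753)
(q - 3672)/(-1631 + 4008) = (-398851/83524 - 3672)/(-1631 + 4008) = -307098979/83524/2377 = -307098979/83524*1/2377 = -307098979/198536548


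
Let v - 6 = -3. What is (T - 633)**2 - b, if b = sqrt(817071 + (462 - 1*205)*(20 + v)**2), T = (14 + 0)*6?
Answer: 301401 - 8*sqrt(14891) ≈ 3.0043e+5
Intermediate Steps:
v = 3 (v = 6 - 3 = 3)
T = 84 (T = 14*6 = 84)
b = 8*sqrt(14891) (b = sqrt(817071 + (462 - 1*205)*(20 + 3)**2) = sqrt(817071 + (462 - 205)*23**2) = sqrt(817071 + 257*529) = sqrt(817071 + 135953) = sqrt(953024) = 8*sqrt(14891) ≈ 976.23)
(T - 633)**2 - b = (84 - 633)**2 - 8*sqrt(14891) = (-549)**2 - 8*sqrt(14891) = 301401 - 8*sqrt(14891)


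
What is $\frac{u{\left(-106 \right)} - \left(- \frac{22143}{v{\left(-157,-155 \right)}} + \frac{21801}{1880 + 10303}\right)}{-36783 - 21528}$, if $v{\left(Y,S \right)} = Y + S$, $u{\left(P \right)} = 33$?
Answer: $\frac{16792657}{24627300984} \approx 0.00068187$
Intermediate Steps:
$v{\left(Y,S \right)} = S + Y$
$\frac{u{\left(-106 \right)} - \left(- \frac{22143}{v{\left(-157,-155 \right)}} + \frac{21801}{1880 + 10303}\right)}{-36783 - 21528} = \frac{33 - \left(- \frac{22143}{-155 - 157} + \frac{21801}{1880 + 10303}\right)}{-36783 - 21528} = \frac{33 + \left(- \frac{21801}{12183} + \frac{22143}{-312}\right)}{-58311} = \left(33 + \left(\left(-21801\right) \frac{1}{12183} + 22143 \left(- \frac{1}{312}\right)\right)\right) \left(- \frac{1}{58311}\right) = \left(33 - \frac{30730009}{422344}\right) \left(- \frac{1}{58311}\right) = \left(- \frac{16792657}{422344}\right) \left(- \frac{1}{58311}\right) = \frac{16792657}{24627300984}$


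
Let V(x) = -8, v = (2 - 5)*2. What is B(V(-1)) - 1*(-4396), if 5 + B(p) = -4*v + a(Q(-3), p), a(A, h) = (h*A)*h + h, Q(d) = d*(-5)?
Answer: 5367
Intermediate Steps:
v = -6 (v = -3*2 = -6)
Q(d) = -5*d
a(A, h) = h + A*h² (a(A, h) = (A*h)*h + h = A*h² + h = h + A*h²)
B(p) = 19 + p*(1 + 15*p) (B(p) = -5 + (-4*(-6) + p*(1 + (-5*(-3))*p)) = -5 + (24 + p*(1 + 15*p)) = 19 + p*(1 + 15*p))
B(V(-1)) - 1*(-4396) = (19 - 8*(1 + 15*(-8))) - 1*(-4396) = (19 - 8*(1 - 120)) + 4396 = (19 - 8*(-119)) + 4396 = (19 + 952) + 4396 = 971 + 4396 = 5367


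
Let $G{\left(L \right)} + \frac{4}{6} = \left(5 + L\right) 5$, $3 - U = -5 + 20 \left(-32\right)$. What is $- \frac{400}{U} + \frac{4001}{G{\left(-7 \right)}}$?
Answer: $- \frac{973843}{2592} \approx -375.71$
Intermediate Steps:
$U = 648$ ($U = 3 - \left(-5 + 20 \left(-32\right)\right) = 3 - \left(-5 - 640\right) = 3 - -645 = 3 + 645 = 648$)
$G{\left(L \right)} = \frac{73}{3} + 5 L$ ($G{\left(L \right)} = - \frac{2}{3} + \left(5 + L\right) 5 = - \frac{2}{3} + \left(25 + 5 L\right) = \frac{73}{3} + 5 L$)
$- \frac{400}{U} + \frac{4001}{G{\left(-7 \right)}} = - \frac{400}{648} + \frac{4001}{\frac{73}{3} + 5 \left(-7\right)} = \left(-400\right) \frac{1}{648} + \frac{4001}{\frac{73}{3} - 35} = - \frac{50}{81} + \frac{4001}{- \frac{32}{3}} = - \frac{50}{81} + 4001 \left(- \frac{3}{32}\right) = - \frac{50}{81} - \frac{12003}{32} = - \frac{973843}{2592}$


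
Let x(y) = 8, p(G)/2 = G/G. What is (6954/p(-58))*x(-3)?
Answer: 27816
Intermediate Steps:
p(G) = 2 (p(G) = 2*(G/G) = 2*1 = 2)
(6954/p(-58))*x(-3) = (6954/2)*8 = (6954*(1/2))*8 = 3477*8 = 27816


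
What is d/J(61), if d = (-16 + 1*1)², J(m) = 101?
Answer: 225/101 ≈ 2.2277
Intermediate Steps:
d = 225 (d = (-16 + 1)² = (-15)² = 225)
d/J(61) = 225/101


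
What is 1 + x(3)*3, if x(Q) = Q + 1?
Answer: 13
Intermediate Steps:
x(Q) = 1 + Q
1 + x(3)*3 = 1 + (1 + 3)*3 = 1 + 4*3 = 1 + 12 = 13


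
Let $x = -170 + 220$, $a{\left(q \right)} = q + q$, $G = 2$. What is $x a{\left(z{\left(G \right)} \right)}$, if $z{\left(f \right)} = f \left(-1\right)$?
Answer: $-200$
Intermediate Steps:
$z{\left(f \right)} = - f$
$a{\left(q \right)} = 2 q$
$x = 50$
$x a{\left(z{\left(G \right)} \right)} = 50 \cdot 2 \left(\left(-1\right) 2\right) = 50 \cdot 2 \left(-2\right) = 50 \left(-4\right) = -200$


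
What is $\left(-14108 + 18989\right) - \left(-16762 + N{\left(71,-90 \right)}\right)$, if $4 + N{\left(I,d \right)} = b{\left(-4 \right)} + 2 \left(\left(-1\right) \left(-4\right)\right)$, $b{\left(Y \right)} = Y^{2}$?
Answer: $21623$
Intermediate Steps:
$N{\left(I,d \right)} = 20$ ($N{\left(I,d \right)} = -4 + \left(\left(-4\right)^{2} + 2 \left(\left(-1\right) \left(-4\right)\right)\right) = -4 + \left(16 + 2 \cdot 4\right) = -4 + \left(16 + 8\right) = -4 + 24 = 20$)
$\left(-14108 + 18989\right) - \left(-16762 + N{\left(71,-90 \right)}\right) = \left(-14108 + 18989\right) + \left(16762 - 20\right) = 4881 + \left(16762 - 20\right) = 4881 + 16742 = 21623$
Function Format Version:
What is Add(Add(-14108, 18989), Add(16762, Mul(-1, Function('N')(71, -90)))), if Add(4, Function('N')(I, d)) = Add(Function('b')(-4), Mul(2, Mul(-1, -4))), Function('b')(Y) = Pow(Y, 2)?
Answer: 21623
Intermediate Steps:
Function('N')(I, d) = 20 (Function('N')(I, d) = Add(-4, Add(Pow(-4, 2), Mul(2, Mul(-1, -4)))) = Add(-4, Add(16, Mul(2, 4))) = Add(-4, Add(16, 8)) = Add(-4, 24) = 20)
Add(Add(-14108, 18989), Add(16762, Mul(-1, Function('N')(71, -90)))) = Add(Add(-14108, 18989), Add(16762, Mul(-1, 20))) = Add(4881, Add(16762, -20)) = Add(4881, 16742) = 21623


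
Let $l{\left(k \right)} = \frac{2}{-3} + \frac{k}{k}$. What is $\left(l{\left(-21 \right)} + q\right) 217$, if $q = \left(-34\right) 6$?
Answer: $- \frac{132587}{3} \approx -44196.0$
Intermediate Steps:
$q = -204$
$l{\left(k \right)} = \frac{1}{3}$ ($l{\left(k \right)} = 2 \left(- \frac{1}{3}\right) + 1 = - \frac{2}{3} + 1 = \frac{1}{3}$)
$\left(l{\left(-21 \right)} + q\right) 217 = \left(\frac{1}{3} - 204\right) 217 = \left(- \frac{611}{3}\right) 217 = - \frac{132587}{3}$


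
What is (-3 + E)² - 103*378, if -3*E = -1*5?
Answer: -350390/9 ≈ -38932.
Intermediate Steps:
E = 5/3 (E = -(-1)*5/3 = -⅓*(-5) = 5/3 ≈ 1.6667)
(-3 + E)² - 103*378 = (-3 + 5/3)² - 103*378 = (-4/3)² - 38934 = 16/9 - 38934 = -350390/9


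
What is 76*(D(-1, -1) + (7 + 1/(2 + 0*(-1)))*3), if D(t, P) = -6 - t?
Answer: 1330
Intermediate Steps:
76*(D(-1, -1) + (7 + 1/(2 + 0*(-1)))*3) = 76*((-6 - 1*(-1)) + (7 + 1/(2 + 0*(-1)))*3) = 76*((-6 + 1) + (7 + 1/(2 + 0))*3) = 76*(-5 + (7 + 1/2)*3) = 76*(-5 + (7 + ½)*3) = 76*(-5 + (15/2)*3) = 76*(-5 + 45/2) = 76*(35/2) = 1330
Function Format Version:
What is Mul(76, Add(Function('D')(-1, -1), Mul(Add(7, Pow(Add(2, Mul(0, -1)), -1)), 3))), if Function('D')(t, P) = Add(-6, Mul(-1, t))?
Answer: 1330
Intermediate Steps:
Mul(76, Add(Function('D')(-1, -1), Mul(Add(7, Pow(Add(2, Mul(0, -1)), -1)), 3))) = Mul(76, Add(Add(-6, Mul(-1, -1)), Mul(Add(7, Pow(Add(2, Mul(0, -1)), -1)), 3))) = Mul(76, Add(Add(-6, 1), Mul(Add(7, Pow(Add(2, 0), -1)), 3))) = Mul(76, Add(-5, Mul(Add(7, Pow(2, -1)), 3))) = Mul(76, Add(-5, Mul(Add(7, Rational(1, 2)), 3))) = Mul(76, Add(-5, Mul(Rational(15, 2), 3))) = Mul(76, Add(-5, Rational(45, 2))) = Mul(76, Rational(35, 2)) = 1330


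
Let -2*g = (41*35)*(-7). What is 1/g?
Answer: 2/10045 ≈ 0.00019910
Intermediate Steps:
g = 10045/2 (g = -41*35*(-7)/2 = -1435*(-7)/2 = -½*(-10045) = 10045/2 ≈ 5022.5)
1/g = 1/(10045/2) = 2/10045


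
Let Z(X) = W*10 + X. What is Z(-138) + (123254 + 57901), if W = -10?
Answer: 180917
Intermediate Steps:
Z(X) = -100 + X (Z(X) = -10*10 + X = -100 + X)
Z(-138) + (123254 + 57901) = (-100 - 138) + (123254 + 57901) = -238 + 181155 = 180917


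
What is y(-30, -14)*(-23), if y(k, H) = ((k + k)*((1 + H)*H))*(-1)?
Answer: -251160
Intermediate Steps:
y(k, H) = -2*H*k*(1 + H) (y(k, H) = ((2*k)*(H*(1 + H)))*(-1) = (2*H*k*(1 + H))*(-1) = -2*H*k*(1 + H))
y(-30, -14)*(-23) = -2*(-14)*(-30)*(1 - 14)*(-23) = -2*(-14)*(-30)*(-13)*(-23) = 10920*(-23) = -251160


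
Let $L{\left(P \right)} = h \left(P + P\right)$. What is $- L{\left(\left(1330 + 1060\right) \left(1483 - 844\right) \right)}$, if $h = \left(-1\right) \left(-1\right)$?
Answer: $-3054420$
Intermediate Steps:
$h = 1$
$L{\left(P \right)} = 2 P$ ($L{\left(P \right)} = 1 \left(P + P\right) = 1 \cdot 2 P = 2 P$)
$- L{\left(\left(1330 + 1060\right) \left(1483 - 844\right) \right)} = - 2 \left(1330 + 1060\right) \left(1483 - 844\right) = - 2 \cdot 2390 \cdot 639 = - 2 \cdot 1527210 = \left(-1\right) 3054420 = -3054420$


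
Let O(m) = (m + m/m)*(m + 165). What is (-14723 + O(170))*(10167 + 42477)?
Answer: 2240633928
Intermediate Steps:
O(m) = (1 + m)*(165 + m) (O(m) = (m + 1)*(165 + m) = (1 + m)*(165 + m))
(-14723 + O(170))*(10167 + 42477) = (-14723 + (165 + 170**2 + 166*170))*(10167 + 42477) = (-14723 + (165 + 28900 + 28220))*52644 = (-14723 + 57285)*52644 = 42562*52644 = 2240633928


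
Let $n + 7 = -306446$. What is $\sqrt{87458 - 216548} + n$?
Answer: $-306453 + i \sqrt{129090} \approx -3.0645 \cdot 10^{5} + 359.29 i$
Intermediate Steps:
$n = -306453$ ($n = -7 - 306446 = -306453$)
$\sqrt{87458 - 216548} + n = \sqrt{87458 - 216548} - 306453 = \sqrt{-129090} - 306453 = i \sqrt{129090} - 306453 = -306453 + i \sqrt{129090}$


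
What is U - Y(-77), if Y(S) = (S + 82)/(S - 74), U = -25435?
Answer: -3840680/151 ≈ -25435.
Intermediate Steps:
Y(S) = (82 + S)/(-74 + S)
U - Y(-77) = -25435 - (82 - 77)/(-74 - 77) = -25435 - 5/(-151) = -25435 - (-1)*5/151 = -25435 - 1*(-5/151) = -25435 + 5/151 = -3840680/151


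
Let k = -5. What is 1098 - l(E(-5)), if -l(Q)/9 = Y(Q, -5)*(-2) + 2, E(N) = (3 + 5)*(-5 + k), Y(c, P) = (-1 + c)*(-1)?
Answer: -342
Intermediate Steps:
Y(c, P) = 1 - c
E(N) = -80 (E(N) = (3 + 5)*(-5 - 5) = 8*(-10) = -80)
l(Q) = -18*Q (l(Q) = -9*((1 - Q)*(-2) + 2) = -9*((-2 + 2*Q) + 2) = -18*Q)
1098 - l(E(-5)) = 1098 - (-18)*(-80) = 1098 - 1*1440 = 1098 - 1440 = -342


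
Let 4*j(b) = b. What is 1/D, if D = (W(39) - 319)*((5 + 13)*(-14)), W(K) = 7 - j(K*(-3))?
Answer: 1/71253 ≈ 1.4034e-5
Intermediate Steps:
j(b) = b/4
W(K) = 7 + 3*K/4 (W(K) = 7 - K*(-3)/4 = 7 - (-3*K)/4 = 7 - (-3)*K/4 = 7 + 3*K/4)
D = 71253 (D = ((7 + (¾)*39) - 319)*((5 + 13)*(-14)) = ((7 + 117/4) - 319)*(18*(-14)) = (145/4 - 319)*(-252) = -1131/4*(-252) = 71253)
1/D = 1/71253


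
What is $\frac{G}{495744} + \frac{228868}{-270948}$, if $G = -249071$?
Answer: $- \frac{15078768925}{11193403776} \approx -1.3471$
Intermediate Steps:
$\frac{G}{495744} + \frac{228868}{-270948} = - \frac{249071}{495744} + \frac{228868}{-270948} = \left(-249071\right) \frac{1}{495744} + 228868 \left(- \frac{1}{270948}\right) = - \frac{249071}{495744} - \frac{57217}{67737} = - \frac{15078768925}{11193403776}$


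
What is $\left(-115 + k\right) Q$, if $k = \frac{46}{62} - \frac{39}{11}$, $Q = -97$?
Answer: $\frac{3896587}{341} \approx 11427.0$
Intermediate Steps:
$k = - \frac{956}{341}$ ($k = 46 \cdot \frac{1}{62} - \frac{39}{11} = \frac{23}{31} - \frac{39}{11} = - \frac{956}{341} \approx -2.8035$)
$\left(-115 + k\right) Q = \left(-115 - \frac{956}{341}\right) \left(-97\right) = \left(- \frac{40171}{341}\right) \left(-97\right) = \frac{3896587}{341}$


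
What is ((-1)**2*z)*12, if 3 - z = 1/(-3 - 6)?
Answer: 112/3 ≈ 37.333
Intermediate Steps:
z = 28/9 (z = 3 - 1/(-3 - 6) = 3 - 1/(-9) = 3 - 1*(-1/9) = 3 + 1/9 = 28/9 ≈ 3.1111)
((-1)**2*z)*12 = ((-1)**2*(28/9))*12 = (1*(28/9))*12 = (28/9)*12 = 112/3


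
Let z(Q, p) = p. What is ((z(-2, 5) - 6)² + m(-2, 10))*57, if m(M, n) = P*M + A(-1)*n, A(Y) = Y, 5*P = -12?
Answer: -1197/5 ≈ -239.40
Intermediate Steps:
P = -12/5 (P = (⅕)*(-12) = -12/5 ≈ -2.4000)
m(M, n) = -n - 12*M/5 (m(M, n) = -12*M/5 - n = -n - 12*M/5)
((z(-2, 5) - 6)² + m(-2, 10))*57 = ((5 - 6)² + (-1*10 - 12/5*(-2)))*57 = ((-1)² + (-10 + 24/5))*57 = (1 - 26/5)*57 = -21/5*57 = -1197/5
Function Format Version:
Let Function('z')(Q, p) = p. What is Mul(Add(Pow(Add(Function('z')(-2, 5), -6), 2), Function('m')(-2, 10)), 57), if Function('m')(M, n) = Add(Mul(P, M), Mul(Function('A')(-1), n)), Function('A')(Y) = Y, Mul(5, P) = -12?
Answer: Rational(-1197, 5) ≈ -239.40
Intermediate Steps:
P = Rational(-12, 5) (P = Mul(Rational(1, 5), -12) = Rational(-12, 5) ≈ -2.4000)
Function('m')(M, n) = Add(Mul(-1, n), Mul(Rational(-12, 5), M)) (Function('m')(M, n) = Add(Mul(Rational(-12, 5), M), Mul(-1, n)) = Add(Mul(-1, n), Mul(Rational(-12, 5), M)))
Mul(Add(Pow(Add(Function('z')(-2, 5), -6), 2), Function('m')(-2, 10)), 57) = Mul(Add(Pow(Add(5, -6), 2), Add(Mul(-1, 10), Mul(Rational(-12, 5), -2))), 57) = Mul(Add(Pow(-1, 2), Add(-10, Rational(24, 5))), 57) = Mul(Add(1, Rational(-26, 5)), 57) = Mul(Rational(-21, 5), 57) = Rational(-1197, 5)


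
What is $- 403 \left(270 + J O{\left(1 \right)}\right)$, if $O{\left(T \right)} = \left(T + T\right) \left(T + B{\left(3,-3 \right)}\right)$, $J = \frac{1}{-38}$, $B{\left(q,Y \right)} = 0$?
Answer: $- \frac{2066987}{19} \approx -1.0879 \cdot 10^{5}$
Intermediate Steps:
$J = - \frac{1}{38} \approx -0.026316$
$O{\left(T \right)} = 2 T^{2}$ ($O{\left(T \right)} = \left(T + T\right) \left(T + 0\right) = 2 T T = 2 T^{2}$)
$- 403 \left(270 + J O{\left(1 \right)}\right) = - 403 \left(270 - \frac{2 \cdot 1^{2}}{38}\right) = - 403 \left(270 - \frac{2 \cdot 1}{38}\right) = - 403 \left(270 - \frac{1}{19}\right) = \left(-403\right) \frac{5129}{19} = - \frac{2066987}{19}$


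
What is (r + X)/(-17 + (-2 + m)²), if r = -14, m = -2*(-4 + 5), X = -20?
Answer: 34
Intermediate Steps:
m = -2 (m = -2*1 = -2)
(r + X)/(-17 + (-2 + m)²) = (-14 - 20)/(-17 + (-2 - 2)²) = -34/(-17 + (-4)²) = -34/(-17 + 16) = -34/(-1) = -1*(-34) = 34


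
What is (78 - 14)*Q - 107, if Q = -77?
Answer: -5035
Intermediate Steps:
(78 - 14)*Q - 107 = (78 - 14)*(-77) - 107 = 64*(-77) - 107 = -4928 - 107 = -5035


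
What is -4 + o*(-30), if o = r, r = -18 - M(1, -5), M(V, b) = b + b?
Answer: 236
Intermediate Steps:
M(V, b) = 2*b
r = -8 (r = -18 - 2*(-5) = -18 - 1*(-10) = -18 + 10 = -8)
o = -8
-4 + o*(-30) = -4 - 8*(-30) = -4 + 240 = 236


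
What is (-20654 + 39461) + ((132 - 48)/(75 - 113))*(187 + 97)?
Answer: 345405/19 ≈ 18179.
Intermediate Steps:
(-20654 + 39461) + ((132 - 48)/(75 - 113))*(187 + 97) = 18807 + (84/(-38))*284 = 18807 + (84*(-1/38))*284 = 18807 - 42/19*284 = 18807 - 11928/19 = 345405/19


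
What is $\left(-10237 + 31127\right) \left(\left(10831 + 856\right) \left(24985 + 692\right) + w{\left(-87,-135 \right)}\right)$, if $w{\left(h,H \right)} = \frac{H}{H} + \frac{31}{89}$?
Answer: $\frac{557924937838590}{89} \approx 6.2688 \cdot 10^{12}$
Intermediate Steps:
$w{\left(h,H \right)} = \frac{120}{89}$ ($w{\left(h,H \right)} = 1 + 31 \cdot \frac{1}{89} = 1 + \frac{31}{89} = \frac{120}{89}$)
$\left(-10237 + 31127\right) \left(\left(10831 + 856\right) \left(24985 + 692\right) + w{\left(-87,-135 \right)}\right) = \left(-10237 + 31127\right) \left(\left(10831 + 856\right) \left(24985 + 692\right) + \frac{120}{89}\right) = 20890 \left(11687 \cdot 25677 + \frac{120}{89}\right) = 20890 \left(300087099 + \frac{120}{89}\right) = 20890 \cdot \frac{26707751931}{89} = \frac{557924937838590}{89}$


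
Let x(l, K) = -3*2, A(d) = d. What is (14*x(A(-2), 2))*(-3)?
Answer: 252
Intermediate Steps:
x(l, K) = -6
(14*x(A(-2), 2))*(-3) = (14*(-6))*(-3) = -84*(-3) = 252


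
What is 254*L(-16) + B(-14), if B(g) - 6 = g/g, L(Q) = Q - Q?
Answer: 7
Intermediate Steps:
L(Q) = 0
B(g) = 7 (B(g) = 6 + g/g = 6 + 1 = 7)
254*L(-16) + B(-14) = 254*0 + 7 = 0 + 7 = 7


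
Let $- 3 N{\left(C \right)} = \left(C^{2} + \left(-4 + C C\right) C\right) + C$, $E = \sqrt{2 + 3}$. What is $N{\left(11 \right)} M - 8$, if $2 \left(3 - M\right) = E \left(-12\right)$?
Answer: $-1427 - 2838 \sqrt{5} \approx -7773.0$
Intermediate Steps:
$E = \sqrt{5} \approx 2.2361$
$N{\left(C \right)} = - \frac{C}{3} - \frac{C^{2}}{3} - \frac{C \left(-4 + C^{2}\right)}{3}$ ($N{\left(C \right)} = - \frac{\left(C^{2} + \left(-4 + C C\right) C\right) + C}{3} = - \frac{\left(C^{2} + \left(-4 + C^{2}\right) C\right) + C}{3} = - \frac{\left(C^{2} + C \left(-4 + C^{2}\right)\right) + C}{3} = - \frac{C + C^{2} + C \left(-4 + C^{2}\right)}{3} = - \frac{C}{3} - \frac{C^{2}}{3} - \frac{C \left(-4 + C^{2}\right)}{3}$)
$M = 3 + 6 \sqrt{5}$ ($M = 3 - \frac{\sqrt{5} \left(-12\right)}{2} = 3 - \frac{\left(-12\right) \sqrt{5}}{2} = 3 + 6 \sqrt{5} \approx 16.416$)
$N{\left(11 \right)} M - 8 = \frac{1}{3} \cdot 11 \left(3 - 11 - 11^{2}\right) \left(3 + 6 \sqrt{5}\right) - 8 = \frac{1}{3} \cdot 11 \left(3 - 11 - 121\right) \left(3 + 6 \sqrt{5}\right) - 8 = \frac{1}{3} \cdot 11 \left(-129\right) \left(3 + 6 \sqrt{5}\right) - 8 = - 473 \left(3 + 6 \sqrt{5}\right) - 8 = \left(-1419 - 2838 \sqrt{5}\right) - 8 = -1427 - 2838 \sqrt{5}$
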